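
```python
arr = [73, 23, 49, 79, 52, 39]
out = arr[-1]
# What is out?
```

arr has length 6. Negative index -1 maps to positive index 6 + (-1) = 5. arr[5] = 39.

39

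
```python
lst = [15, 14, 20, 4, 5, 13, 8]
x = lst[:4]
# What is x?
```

lst has length 7. The slice lst[:4] selects indices [0, 1, 2, 3] (0->15, 1->14, 2->20, 3->4), giving [15, 14, 20, 4].

[15, 14, 20, 4]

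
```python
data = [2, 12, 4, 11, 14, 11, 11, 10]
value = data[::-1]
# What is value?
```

data has length 8. The slice data[::-1] selects indices [7, 6, 5, 4, 3, 2, 1, 0] (7->10, 6->11, 5->11, 4->14, 3->11, 2->4, 1->12, 0->2), giving [10, 11, 11, 14, 11, 4, 12, 2].

[10, 11, 11, 14, 11, 4, 12, 2]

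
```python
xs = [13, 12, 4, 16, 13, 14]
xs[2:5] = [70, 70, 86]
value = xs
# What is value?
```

xs starts as [13, 12, 4, 16, 13, 14] (length 6). The slice xs[2:5] covers indices [2, 3, 4] with values [4, 16, 13]. Replacing that slice with [70, 70, 86] (same length) produces [13, 12, 70, 70, 86, 14].

[13, 12, 70, 70, 86, 14]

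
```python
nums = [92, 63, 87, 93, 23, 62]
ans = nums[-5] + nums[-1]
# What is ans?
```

nums has length 6. Negative index -5 maps to positive index 6 + (-5) = 1. nums[1] = 63.
nums has length 6. Negative index -1 maps to positive index 6 + (-1) = 5. nums[5] = 62.
Sum: 63 + 62 = 125.

125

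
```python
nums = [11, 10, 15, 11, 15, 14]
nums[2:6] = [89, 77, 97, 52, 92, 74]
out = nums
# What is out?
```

nums starts as [11, 10, 15, 11, 15, 14] (length 6). The slice nums[2:6] covers indices [2, 3, 4, 5] with values [15, 11, 15, 14]. Replacing that slice with [89, 77, 97, 52, 92, 74] (different length) produces [11, 10, 89, 77, 97, 52, 92, 74].

[11, 10, 89, 77, 97, 52, 92, 74]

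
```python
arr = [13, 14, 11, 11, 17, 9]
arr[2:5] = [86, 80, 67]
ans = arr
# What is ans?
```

arr starts as [13, 14, 11, 11, 17, 9] (length 6). The slice arr[2:5] covers indices [2, 3, 4] with values [11, 11, 17]. Replacing that slice with [86, 80, 67] (same length) produces [13, 14, 86, 80, 67, 9].

[13, 14, 86, 80, 67, 9]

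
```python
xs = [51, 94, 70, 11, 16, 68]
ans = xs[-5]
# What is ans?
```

xs has length 6. Negative index -5 maps to positive index 6 + (-5) = 1. xs[1] = 94.

94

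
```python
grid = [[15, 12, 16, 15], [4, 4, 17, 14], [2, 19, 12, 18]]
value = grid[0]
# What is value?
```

grid has 3 rows. Row 0 is [15, 12, 16, 15].

[15, 12, 16, 15]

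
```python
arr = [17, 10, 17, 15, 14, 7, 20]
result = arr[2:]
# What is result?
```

arr has length 7. The slice arr[2:] selects indices [2, 3, 4, 5, 6] (2->17, 3->15, 4->14, 5->7, 6->20), giving [17, 15, 14, 7, 20].

[17, 15, 14, 7, 20]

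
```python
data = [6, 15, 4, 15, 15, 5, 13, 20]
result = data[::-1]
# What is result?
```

data has length 8. The slice data[::-1] selects indices [7, 6, 5, 4, 3, 2, 1, 0] (7->20, 6->13, 5->5, 4->15, 3->15, 2->4, 1->15, 0->6), giving [20, 13, 5, 15, 15, 4, 15, 6].

[20, 13, 5, 15, 15, 4, 15, 6]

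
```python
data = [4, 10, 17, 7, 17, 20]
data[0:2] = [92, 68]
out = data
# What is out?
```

data starts as [4, 10, 17, 7, 17, 20] (length 6). The slice data[0:2] covers indices [0, 1] with values [4, 10]. Replacing that slice with [92, 68] (same length) produces [92, 68, 17, 7, 17, 20].

[92, 68, 17, 7, 17, 20]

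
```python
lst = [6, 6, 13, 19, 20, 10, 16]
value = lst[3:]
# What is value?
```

lst has length 7. The slice lst[3:] selects indices [3, 4, 5, 6] (3->19, 4->20, 5->10, 6->16), giving [19, 20, 10, 16].

[19, 20, 10, 16]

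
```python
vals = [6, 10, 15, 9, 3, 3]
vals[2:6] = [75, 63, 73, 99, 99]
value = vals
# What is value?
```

vals starts as [6, 10, 15, 9, 3, 3] (length 6). The slice vals[2:6] covers indices [2, 3, 4, 5] with values [15, 9, 3, 3]. Replacing that slice with [75, 63, 73, 99, 99] (different length) produces [6, 10, 75, 63, 73, 99, 99].

[6, 10, 75, 63, 73, 99, 99]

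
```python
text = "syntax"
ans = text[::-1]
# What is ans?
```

text has length 6. The slice text[::-1] selects indices [5, 4, 3, 2, 1, 0] (5->'x', 4->'a', 3->'t', 2->'n', 1->'y', 0->'s'), giving 'xatnys'.

'xatnys'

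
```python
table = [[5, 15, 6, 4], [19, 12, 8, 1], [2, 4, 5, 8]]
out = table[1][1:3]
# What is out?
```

table[1] = [19, 12, 8, 1]. table[1] has length 4. The slice table[1][1:3] selects indices [1, 2] (1->12, 2->8), giving [12, 8].

[12, 8]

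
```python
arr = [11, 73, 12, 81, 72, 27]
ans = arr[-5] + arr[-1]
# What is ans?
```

arr has length 6. Negative index -5 maps to positive index 6 + (-5) = 1. arr[1] = 73.
arr has length 6. Negative index -1 maps to positive index 6 + (-1) = 5. arr[5] = 27.
Sum: 73 + 27 = 100.

100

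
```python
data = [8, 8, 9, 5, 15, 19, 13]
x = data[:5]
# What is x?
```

data has length 7. The slice data[:5] selects indices [0, 1, 2, 3, 4] (0->8, 1->8, 2->9, 3->5, 4->15), giving [8, 8, 9, 5, 15].

[8, 8, 9, 5, 15]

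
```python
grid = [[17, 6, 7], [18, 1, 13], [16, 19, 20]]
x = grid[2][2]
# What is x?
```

grid[2] = [16, 19, 20]. Taking column 2 of that row yields 20.

20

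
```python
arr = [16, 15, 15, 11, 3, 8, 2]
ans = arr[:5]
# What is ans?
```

arr has length 7. The slice arr[:5] selects indices [0, 1, 2, 3, 4] (0->16, 1->15, 2->15, 3->11, 4->3), giving [16, 15, 15, 11, 3].

[16, 15, 15, 11, 3]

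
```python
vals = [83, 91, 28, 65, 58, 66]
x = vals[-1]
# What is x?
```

vals has length 6. Negative index -1 maps to positive index 6 + (-1) = 5. vals[5] = 66.

66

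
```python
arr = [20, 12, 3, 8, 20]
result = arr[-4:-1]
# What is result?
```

arr has length 5. The slice arr[-4:-1] selects indices [1, 2, 3] (1->12, 2->3, 3->8), giving [12, 3, 8].

[12, 3, 8]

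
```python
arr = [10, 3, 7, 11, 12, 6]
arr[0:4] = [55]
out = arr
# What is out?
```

arr starts as [10, 3, 7, 11, 12, 6] (length 6). The slice arr[0:4] covers indices [0, 1, 2, 3] with values [10, 3, 7, 11]. Replacing that slice with [55] (different length) produces [55, 12, 6].

[55, 12, 6]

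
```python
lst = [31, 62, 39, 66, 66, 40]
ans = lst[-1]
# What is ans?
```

lst has length 6. Negative index -1 maps to positive index 6 + (-1) = 5. lst[5] = 40.

40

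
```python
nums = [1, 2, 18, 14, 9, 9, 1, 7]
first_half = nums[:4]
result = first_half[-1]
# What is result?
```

nums has length 8. The slice nums[:4] selects indices [0, 1, 2, 3] (0->1, 1->2, 2->18, 3->14), giving [1, 2, 18, 14]. So first_half = [1, 2, 18, 14]. Then first_half[-1] = 14.

14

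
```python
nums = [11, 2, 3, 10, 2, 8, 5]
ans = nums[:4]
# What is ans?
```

nums has length 7. The slice nums[:4] selects indices [0, 1, 2, 3] (0->11, 1->2, 2->3, 3->10), giving [11, 2, 3, 10].

[11, 2, 3, 10]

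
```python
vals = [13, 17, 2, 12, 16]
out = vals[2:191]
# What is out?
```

vals has length 5. The slice vals[2:191] selects indices [2, 3, 4] (2->2, 3->12, 4->16), giving [2, 12, 16].

[2, 12, 16]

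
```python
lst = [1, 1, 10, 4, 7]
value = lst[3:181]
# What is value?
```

lst has length 5. The slice lst[3:181] selects indices [3, 4] (3->4, 4->7), giving [4, 7].

[4, 7]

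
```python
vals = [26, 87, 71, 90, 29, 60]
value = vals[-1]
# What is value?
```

vals has length 6. Negative index -1 maps to positive index 6 + (-1) = 5. vals[5] = 60.

60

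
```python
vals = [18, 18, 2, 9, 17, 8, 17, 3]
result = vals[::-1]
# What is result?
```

vals has length 8. The slice vals[::-1] selects indices [7, 6, 5, 4, 3, 2, 1, 0] (7->3, 6->17, 5->8, 4->17, 3->9, 2->2, 1->18, 0->18), giving [3, 17, 8, 17, 9, 2, 18, 18].

[3, 17, 8, 17, 9, 2, 18, 18]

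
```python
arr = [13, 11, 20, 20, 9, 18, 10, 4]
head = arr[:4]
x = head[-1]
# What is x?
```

arr has length 8. The slice arr[:4] selects indices [0, 1, 2, 3] (0->13, 1->11, 2->20, 3->20), giving [13, 11, 20, 20]. So head = [13, 11, 20, 20]. Then head[-1] = 20.

20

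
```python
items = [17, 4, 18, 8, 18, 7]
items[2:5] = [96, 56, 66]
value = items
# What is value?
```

items starts as [17, 4, 18, 8, 18, 7] (length 6). The slice items[2:5] covers indices [2, 3, 4] with values [18, 8, 18]. Replacing that slice with [96, 56, 66] (same length) produces [17, 4, 96, 56, 66, 7].

[17, 4, 96, 56, 66, 7]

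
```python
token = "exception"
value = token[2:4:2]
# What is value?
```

token has length 9. The slice token[2:4:2] selects indices [2] (2->'c'), giving 'c'.

'c'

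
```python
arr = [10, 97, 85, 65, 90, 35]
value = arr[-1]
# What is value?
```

arr has length 6. Negative index -1 maps to positive index 6 + (-1) = 5. arr[5] = 35.

35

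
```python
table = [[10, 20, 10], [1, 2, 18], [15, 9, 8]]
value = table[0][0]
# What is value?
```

table[0] = [10, 20, 10]. Taking column 0 of that row yields 10.

10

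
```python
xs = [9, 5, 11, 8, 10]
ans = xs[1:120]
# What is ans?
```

xs has length 5. The slice xs[1:120] selects indices [1, 2, 3, 4] (1->5, 2->11, 3->8, 4->10), giving [5, 11, 8, 10].

[5, 11, 8, 10]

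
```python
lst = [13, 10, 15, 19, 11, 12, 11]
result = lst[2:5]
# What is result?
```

lst has length 7. The slice lst[2:5] selects indices [2, 3, 4] (2->15, 3->19, 4->11), giving [15, 19, 11].

[15, 19, 11]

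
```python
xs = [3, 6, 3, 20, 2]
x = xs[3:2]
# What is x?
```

xs has length 5. The slice xs[3:2] resolves to an empty index range, so the result is [].

[]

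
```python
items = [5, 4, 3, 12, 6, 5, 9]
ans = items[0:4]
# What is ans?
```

items has length 7. The slice items[0:4] selects indices [0, 1, 2, 3] (0->5, 1->4, 2->3, 3->12), giving [5, 4, 3, 12].

[5, 4, 3, 12]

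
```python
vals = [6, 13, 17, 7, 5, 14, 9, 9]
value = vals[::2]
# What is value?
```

vals has length 8. The slice vals[::2] selects indices [0, 2, 4, 6] (0->6, 2->17, 4->5, 6->9), giving [6, 17, 5, 9].

[6, 17, 5, 9]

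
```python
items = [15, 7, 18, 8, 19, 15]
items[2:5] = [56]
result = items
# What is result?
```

items starts as [15, 7, 18, 8, 19, 15] (length 6). The slice items[2:5] covers indices [2, 3, 4] with values [18, 8, 19]. Replacing that slice with [56] (different length) produces [15, 7, 56, 15].

[15, 7, 56, 15]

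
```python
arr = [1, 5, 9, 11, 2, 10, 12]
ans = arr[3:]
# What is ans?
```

arr has length 7. The slice arr[3:] selects indices [3, 4, 5, 6] (3->11, 4->2, 5->10, 6->12), giving [11, 2, 10, 12].

[11, 2, 10, 12]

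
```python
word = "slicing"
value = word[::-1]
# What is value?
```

word has length 7. The slice word[::-1] selects indices [6, 5, 4, 3, 2, 1, 0] (6->'g', 5->'n', 4->'i', 3->'c', 2->'i', 1->'l', 0->'s'), giving 'gnicils'.

'gnicils'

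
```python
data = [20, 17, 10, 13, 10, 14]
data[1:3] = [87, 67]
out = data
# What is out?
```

data starts as [20, 17, 10, 13, 10, 14] (length 6). The slice data[1:3] covers indices [1, 2] with values [17, 10]. Replacing that slice with [87, 67] (same length) produces [20, 87, 67, 13, 10, 14].

[20, 87, 67, 13, 10, 14]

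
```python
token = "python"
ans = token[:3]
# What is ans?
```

token has length 6. The slice token[:3] selects indices [0, 1, 2] (0->'p', 1->'y', 2->'t'), giving 'pyt'.

'pyt'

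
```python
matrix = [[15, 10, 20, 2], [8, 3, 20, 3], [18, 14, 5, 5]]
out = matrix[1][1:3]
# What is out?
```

matrix[1] = [8, 3, 20, 3]. matrix[1] has length 4. The slice matrix[1][1:3] selects indices [1, 2] (1->3, 2->20), giving [3, 20].

[3, 20]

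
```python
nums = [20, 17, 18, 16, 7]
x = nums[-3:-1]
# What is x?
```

nums has length 5. The slice nums[-3:-1] selects indices [2, 3] (2->18, 3->16), giving [18, 16].

[18, 16]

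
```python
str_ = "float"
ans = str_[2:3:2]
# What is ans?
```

str_ has length 5. The slice str_[2:3:2] selects indices [2] (2->'o'), giving 'o'.

'o'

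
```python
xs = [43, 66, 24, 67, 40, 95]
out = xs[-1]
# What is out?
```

xs has length 6. Negative index -1 maps to positive index 6 + (-1) = 5. xs[5] = 95.

95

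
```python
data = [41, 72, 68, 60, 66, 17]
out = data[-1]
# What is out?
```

data has length 6. Negative index -1 maps to positive index 6 + (-1) = 5. data[5] = 17.

17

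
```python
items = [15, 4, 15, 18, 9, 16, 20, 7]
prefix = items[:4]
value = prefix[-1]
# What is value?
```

items has length 8. The slice items[:4] selects indices [0, 1, 2, 3] (0->15, 1->4, 2->15, 3->18), giving [15, 4, 15, 18]. So prefix = [15, 4, 15, 18]. Then prefix[-1] = 18.

18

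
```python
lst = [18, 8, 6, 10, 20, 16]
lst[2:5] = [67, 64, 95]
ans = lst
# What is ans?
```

lst starts as [18, 8, 6, 10, 20, 16] (length 6). The slice lst[2:5] covers indices [2, 3, 4] with values [6, 10, 20]. Replacing that slice with [67, 64, 95] (same length) produces [18, 8, 67, 64, 95, 16].

[18, 8, 67, 64, 95, 16]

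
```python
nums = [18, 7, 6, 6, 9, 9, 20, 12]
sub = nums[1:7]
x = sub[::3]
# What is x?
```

nums has length 8. The slice nums[1:7] selects indices [1, 2, 3, 4, 5, 6] (1->7, 2->6, 3->6, 4->9, 5->9, 6->20), giving [7, 6, 6, 9, 9, 20]. So sub = [7, 6, 6, 9, 9, 20]. sub has length 6. The slice sub[::3] selects indices [0, 3] (0->7, 3->9), giving [7, 9].

[7, 9]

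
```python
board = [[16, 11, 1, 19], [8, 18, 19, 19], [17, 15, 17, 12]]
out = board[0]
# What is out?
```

board has 3 rows. Row 0 is [16, 11, 1, 19].

[16, 11, 1, 19]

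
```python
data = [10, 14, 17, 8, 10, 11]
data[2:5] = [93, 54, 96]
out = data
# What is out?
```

data starts as [10, 14, 17, 8, 10, 11] (length 6). The slice data[2:5] covers indices [2, 3, 4] with values [17, 8, 10]. Replacing that slice with [93, 54, 96] (same length) produces [10, 14, 93, 54, 96, 11].

[10, 14, 93, 54, 96, 11]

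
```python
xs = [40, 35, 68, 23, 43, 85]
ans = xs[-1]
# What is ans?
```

xs has length 6. Negative index -1 maps to positive index 6 + (-1) = 5. xs[5] = 85.

85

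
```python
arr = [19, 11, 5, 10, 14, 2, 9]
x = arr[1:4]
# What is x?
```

arr has length 7. The slice arr[1:4] selects indices [1, 2, 3] (1->11, 2->5, 3->10), giving [11, 5, 10].

[11, 5, 10]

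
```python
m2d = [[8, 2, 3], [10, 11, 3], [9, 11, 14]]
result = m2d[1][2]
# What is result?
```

m2d[1] = [10, 11, 3]. Taking column 2 of that row yields 3.

3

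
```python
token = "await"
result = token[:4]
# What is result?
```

token has length 5. The slice token[:4] selects indices [0, 1, 2, 3] (0->'a', 1->'w', 2->'a', 3->'i'), giving 'awai'.

'awai'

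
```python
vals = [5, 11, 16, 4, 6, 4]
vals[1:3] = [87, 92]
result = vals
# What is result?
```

vals starts as [5, 11, 16, 4, 6, 4] (length 6). The slice vals[1:3] covers indices [1, 2] with values [11, 16]. Replacing that slice with [87, 92] (same length) produces [5, 87, 92, 4, 6, 4].

[5, 87, 92, 4, 6, 4]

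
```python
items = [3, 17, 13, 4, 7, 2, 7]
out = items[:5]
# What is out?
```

items has length 7. The slice items[:5] selects indices [0, 1, 2, 3, 4] (0->3, 1->17, 2->13, 3->4, 4->7), giving [3, 17, 13, 4, 7].

[3, 17, 13, 4, 7]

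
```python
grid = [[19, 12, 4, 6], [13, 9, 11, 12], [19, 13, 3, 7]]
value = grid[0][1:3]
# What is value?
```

grid[0] = [19, 12, 4, 6]. grid[0] has length 4. The slice grid[0][1:3] selects indices [1, 2] (1->12, 2->4), giving [12, 4].

[12, 4]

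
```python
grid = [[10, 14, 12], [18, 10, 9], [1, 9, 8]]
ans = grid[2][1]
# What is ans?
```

grid[2] = [1, 9, 8]. Taking column 1 of that row yields 9.

9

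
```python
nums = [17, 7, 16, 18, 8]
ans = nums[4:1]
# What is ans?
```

nums has length 5. The slice nums[4:1] resolves to an empty index range, so the result is [].

[]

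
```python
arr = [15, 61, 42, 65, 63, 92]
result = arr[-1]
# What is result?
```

arr has length 6. Negative index -1 maps to positive index 6 + (-1) = 5. arr[5] = 92.

92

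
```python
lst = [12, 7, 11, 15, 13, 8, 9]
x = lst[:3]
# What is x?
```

lst has length 7. The slice lst[:3] selects indices [0, 1, 2] (0->12, 1->7, 2->11), giving [12, 7, 11].

[12, 7, 11]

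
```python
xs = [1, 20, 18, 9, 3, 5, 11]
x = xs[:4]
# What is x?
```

xs has length 7. The slice xs[:4] selects indices [0, 1, 2, 3] (0->1, 1->20, 2->18, 3->9), giving [1, 20, 18, 9].

[1, 20, 18, 9]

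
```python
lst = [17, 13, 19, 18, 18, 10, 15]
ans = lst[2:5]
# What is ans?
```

lst has length 7. The slice lst[2:5] selects indices [2, 3, 4] (2->19, 3->18, 4->18), giving [19, 18, 18].

[19, 18, 18]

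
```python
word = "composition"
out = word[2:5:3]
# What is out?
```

word has length 11. The slice word[2:5:3] selects indices [2] (2->'m'), giving 'm'.

'm'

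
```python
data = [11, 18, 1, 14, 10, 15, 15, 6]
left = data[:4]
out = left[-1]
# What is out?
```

data has length 8. The slice data[:4] selects indices [0, 1, 2, 3] (0->11, 1->18, 2->1, 3->14), giving [11, 18, 1, 14]. So left = [11, 18, 1, 14]. Then left[-1] = 14.

14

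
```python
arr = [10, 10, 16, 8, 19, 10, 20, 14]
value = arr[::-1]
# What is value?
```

arr has length 8. The slice arr[::-1] selects indices [7, 6, 5, 4, 3, 2, 1, 0] (7->14, 6->20, 5->10, 4->19, 3->8, 2->16, 1->10, 0->10), giving [14, 20, 10, 19, 8, 16, 10, 10].

[14, 20, 10, 19, 8, 16, 10, 10]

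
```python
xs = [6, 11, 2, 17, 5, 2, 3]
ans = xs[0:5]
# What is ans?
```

xs has length 7. The slice xs[0:5] selects indices [0, 1, 2, 3, 4] (0->6, 1->11, 2->2, 3->17, 4->5), giving [6, 11, 2, 17, 5].

[6, 11, 2, 17, 5]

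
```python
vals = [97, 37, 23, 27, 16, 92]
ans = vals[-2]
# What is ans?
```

vals has length 6. Negative index -2 maps to positive index 6 + (-2) = 4. vals[4] = 16.

16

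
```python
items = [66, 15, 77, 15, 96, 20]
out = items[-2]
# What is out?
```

items has length 6. Negative index -2 maps to positive index 6 + (-2) = 4. items[4] = 96.

96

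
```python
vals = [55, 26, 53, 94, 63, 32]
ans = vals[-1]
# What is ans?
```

vals has length 6. Negative index -1 maps to positive index 6 + (-1) = 5. vals[5] = 32.

32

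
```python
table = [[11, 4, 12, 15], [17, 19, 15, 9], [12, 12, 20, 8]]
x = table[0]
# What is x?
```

table has 3 rows. Row 0 is [11, 4, 12, 15].

[11, 4, 12, 15]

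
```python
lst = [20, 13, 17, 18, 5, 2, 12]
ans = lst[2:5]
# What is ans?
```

lst has length 7. The slice lst[2:5] selects indices [2, 3, 4] (2->17, 3->18, 4->5), giving [17, 18, 5].

[17, 18, 5]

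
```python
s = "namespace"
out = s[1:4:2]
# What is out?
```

s has length 9. The slice s[1:4:2] selects indices [1, 3] (1->'a', 3->'e'), giving 'ae'.

'ae'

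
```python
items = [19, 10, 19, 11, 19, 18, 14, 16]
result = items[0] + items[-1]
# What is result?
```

items has length 8. items[0] = 19.
items has length 8. Negative index -1 maps to positive index 8 + (-1) = 7. items[7] = 16.
Sum: 19 + 16 = 35.

35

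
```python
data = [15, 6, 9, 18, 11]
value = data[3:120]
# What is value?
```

data has length 5. The slice data[3:120] selects indices [3, 4] (3->18, 4->11), giving [18, 11].

[18, 11]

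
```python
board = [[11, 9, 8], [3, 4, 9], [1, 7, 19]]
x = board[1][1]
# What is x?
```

board[1] = [3, 4, 9]. Taking column 1 of that row yields 4.

4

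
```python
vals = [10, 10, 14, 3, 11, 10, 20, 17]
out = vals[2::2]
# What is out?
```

vals has length 8. The slice vals[2::2] selects indices [2, 4, 6] (2->14, 4->11, 6->20), giving [14, 11, 20].

[14, 11, 20]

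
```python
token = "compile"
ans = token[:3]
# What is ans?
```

token has length 7. The slice token[:3] selects indices [0, 1, 2] (0->'c', 1->'o', 2->'m'), giving 'com'.

'com'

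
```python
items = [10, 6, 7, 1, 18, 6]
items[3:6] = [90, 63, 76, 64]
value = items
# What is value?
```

items starts as [10, 6, 7, 1, 18, 6] (length 6). The slice items[3:6] covers indices [3, 4, 5] with values [1, 18, 6]. Replacing that slice with [90, 63, 76, 64] (different length) produces [10, 6, 7, 90, 63, 76, 64].

[10, 6, 7, 90, 63, 76, 64]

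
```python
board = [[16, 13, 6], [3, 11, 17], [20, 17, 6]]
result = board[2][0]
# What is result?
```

board[2] = [20, 17, 6]. Taking column 0 of that row yields 20.

20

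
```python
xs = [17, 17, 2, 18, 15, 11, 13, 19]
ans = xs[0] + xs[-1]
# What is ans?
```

xs has length 8. xs[0] = 17.
xs has length 8. Negative index -1 maps to positive index 8 + (-1) = 7. xs[7] = 19.
Sum: 17 + 19 = 36.

36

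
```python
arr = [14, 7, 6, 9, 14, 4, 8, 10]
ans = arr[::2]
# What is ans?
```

arr has length 8. The slice arr[::2] selects indices [0, 2, 4, 6] (0->14, 2->6, 4->14, 6->8), giving [14, 6, 14, 8].

[14, 6, 14, 8]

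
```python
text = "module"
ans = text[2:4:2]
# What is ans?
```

text has length 6. The slice text[2:4:2] selects indices [2] (2->'d'), giving 'd'.

'd'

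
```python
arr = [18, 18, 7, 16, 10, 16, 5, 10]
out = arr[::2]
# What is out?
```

arr has length 8. The slice arr[::2] selects indices [0, 2, 4, 6] (0->18, 2->7, 4->10, 6->5), giving [18, 7, 10, 5].

[18, 7, 10, 5]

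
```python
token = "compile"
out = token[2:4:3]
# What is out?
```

token has length 7. The slice token[2:4:3] selects indices [2] (2->'m'), giving 'm'.

'm'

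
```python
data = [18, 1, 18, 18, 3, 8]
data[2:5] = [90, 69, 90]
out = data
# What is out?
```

data starts as [18, 1, 18, 18, 3, 8] (length 6). The slice data[2:5] covers indices [2, 3, 4] with values [18, 18, 3]. Replacing that slice with [90, 69, 90] (same length) produces [18, 1, 90, 69, 90, 8].

[18, 1, 90, 69, 90, 8]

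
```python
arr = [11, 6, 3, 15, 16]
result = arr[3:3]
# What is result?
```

arr has length 5. The slice arr[3:3] resolves to an empty index range, so the result is [].

[]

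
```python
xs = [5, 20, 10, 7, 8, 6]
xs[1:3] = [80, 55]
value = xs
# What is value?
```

xs starts as [5, 20, 10, 7, 8, 6] (length 6). The slice xs[1:3] covers indices [1, 2] with values [20, 10]. Replacing that slice with [80, 55] (same length) produces [5, 80, 55, 7, 8, 6].

[5, 80, 55, 7, 8, 6]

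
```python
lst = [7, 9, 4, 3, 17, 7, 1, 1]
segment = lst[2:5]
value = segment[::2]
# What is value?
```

lst has length 8. The slice lst[2:5] selects indices [2, 3, 4] (2->4, 3->3, 4->17), giving [4, 3, 17]. So segment = [4, 3, 17]. segment has length 3. The slice segment[::2] selects indices [0, 2] (0->4, 2->17), giving [4, 17].

[4, 17]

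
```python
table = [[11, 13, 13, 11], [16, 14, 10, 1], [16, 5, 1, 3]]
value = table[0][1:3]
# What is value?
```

table[0] = [11, 13, 13, 11]. table[0] has length 4. The slice table[0][1:3] selects indices [1, 2] (1->13, 2->13), giving [13, 13].

[13, 13]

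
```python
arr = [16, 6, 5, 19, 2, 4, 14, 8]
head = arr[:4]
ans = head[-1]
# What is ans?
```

arr has length 8. The slice arr[:4] selects indices [0, 1, 2, 3] (0->16, 1->6, 2->5, 3->19), giving [16, 6, 5, 19]. So head = [16, 6, 5, 19]. Then head[-1] = 19.

19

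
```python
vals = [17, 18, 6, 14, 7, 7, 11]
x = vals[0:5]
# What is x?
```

vals has length 7. The slice vals[0:5] selects indices [0, 1, 2, 3, 4] (0->17, 1->18, 2->6, 3->14, 4->7), giving [17, 18, 6, 14, 7].

[17, 18, 6, 14, 7]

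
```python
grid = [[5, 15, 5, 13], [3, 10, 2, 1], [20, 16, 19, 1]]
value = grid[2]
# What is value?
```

grid has 3 rows. Row 2 is [20, 16, 19, 1].

[20, 16, 19, 1]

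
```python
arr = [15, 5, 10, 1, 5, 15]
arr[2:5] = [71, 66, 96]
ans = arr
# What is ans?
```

arr starts as [15, 5, 10, 1, 5, 15] (length 6). The slice arr[2:5] covers indices [2, 3, 4] with values [10, 1, 5]. Replacing that slice with [71, 66, 96] (same length) produces [15, 5, 71, 66, 96, 15].

[15, 5, 71, 66, 96, 15]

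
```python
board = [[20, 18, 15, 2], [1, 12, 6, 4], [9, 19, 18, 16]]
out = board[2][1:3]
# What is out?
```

board[2] = [9, 19, 18, 16]. board[2] has length 4. The slice board[2][1:3] selects indices [1, 2] (1->19, 2->18), giving [19, 18].

[19, 18]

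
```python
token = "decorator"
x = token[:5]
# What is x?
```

token has length 9. The slice token[:5] selects indices [0, 1, 2, 3, 4] (0->'d', 1->'e', 2->'c', 3->'o', 4->'r'), giving 'decor'.

'decor'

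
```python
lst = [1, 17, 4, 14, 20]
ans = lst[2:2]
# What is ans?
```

lst has length 5. The slice lst[2:2] resolves to an empty index range, so the result is [].

[]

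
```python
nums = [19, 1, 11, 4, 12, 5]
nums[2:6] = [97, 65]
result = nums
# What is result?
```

nums starts as [19, 1, 11, 4, 12, 5] (length 6). The slice nums[2:6] covers indices [2, 3, 4, 5] with values [11, 4, 12, 5]. Replacing that slice with [97, 65] (different length) produces [19, 1, 97, 65].

[19, 1, 97, 65]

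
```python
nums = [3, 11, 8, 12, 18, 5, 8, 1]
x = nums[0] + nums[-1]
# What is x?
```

nums has length 8. nums[0] = 3.
nums has length 8. Negative index -1 maps to positive index 8 + (-1) = 7. nums[7] = 1.
Sum: 3 + 1 = 4.

4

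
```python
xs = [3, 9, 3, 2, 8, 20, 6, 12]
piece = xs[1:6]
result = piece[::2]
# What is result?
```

xs has length 8. The slice xs[1:6] selects indices [1, 2, 3, 4, 5] (1->9, 2->3, 3->2, 4->8, 5->20), giving [9, 3, 2, 8, 20]. So piece = [9, 3, 2, 8, 20]. piece has length 5. The slice piece[::2] selects indices [0, 2, 4] (0->9, 2->2, 4->20), giving [9, 2, 20].

[9, 2, 20]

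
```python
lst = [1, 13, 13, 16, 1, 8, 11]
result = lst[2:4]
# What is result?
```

lst has length 7. The slice lst[2:4] selects indices [2, 3] (2->13, 3->16), giving [13, 16].

[13, 16]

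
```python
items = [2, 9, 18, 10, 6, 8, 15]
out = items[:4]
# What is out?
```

items has length 7. The slice items[:4] selects indices [0, 1, 2, 3] (0->2, 1->9, 2->18, 3->10), giving [2, 9, 18, 10].

[2, 9, 18, 10]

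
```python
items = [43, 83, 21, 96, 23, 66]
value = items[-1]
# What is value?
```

items has length 6. Negative index -1 maps to positive index 6 + (-1) = 5. items[5] = 66.

66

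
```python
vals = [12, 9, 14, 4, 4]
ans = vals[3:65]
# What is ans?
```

vals has length 5. The slice vals[3:65] selects indices [3, 4] (3->4, 4->4), giving [4, 4].

[4, 4]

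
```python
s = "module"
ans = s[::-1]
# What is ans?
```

s has length 6. The slice s[::-1] selects indices [5, 4, 3, 2, 1, 0] (5->'e', 4->'l', 3->'u', 2->'d', 1->'o', 0->'m'), giving 'eludom'.

'eludom'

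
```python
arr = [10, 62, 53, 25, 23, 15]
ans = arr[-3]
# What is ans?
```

arr has length 6. Negative index -3 maps to positive index 6 + (-3) = 3. arr[3] = 25.

25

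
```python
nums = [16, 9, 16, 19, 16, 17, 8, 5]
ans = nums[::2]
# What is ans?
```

nums has length 8. The slice nums[::2] selects indices [0, 2, 4, 6] (0->16, 2->16, 4->16, 6->8), giving [16, 16, 16, 8].

[16, 16, 16, 8]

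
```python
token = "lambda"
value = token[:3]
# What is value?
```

token has length 6. The slice token[:3] selects indices [0, 1, 2] (0->'l', 1->'a', 2->'m'), giving 'lam'.

'lam'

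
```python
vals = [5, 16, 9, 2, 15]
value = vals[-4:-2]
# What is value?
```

vals has length 5. The slice vals[-4:-2] selects indices [1, 2] (1->16, 2->9), giving [16, 9].

[16, 9]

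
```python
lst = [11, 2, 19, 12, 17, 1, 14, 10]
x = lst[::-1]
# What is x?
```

lst has length 8. The slice lst[::-1] selects indices [7, 6, 5, 4, 3, 2, 1, 0] (7->10, 6->14, 5->1, 4->17, 3->12, 2->19, 1->2, 0->11), giving [10, 14, 1, 17, 12, 19, 2, 11].

[10, 14, 1, 17, 12, 19, 2, 11]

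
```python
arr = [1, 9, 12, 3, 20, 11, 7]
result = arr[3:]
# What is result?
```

arr has length 7. The slice arr[3:] selects indices [3, 4, 5, 6] (3->3, 4->20, 5->11, 6->7), giving [3, 20, 11, 7].

[3, 20, 11, 7]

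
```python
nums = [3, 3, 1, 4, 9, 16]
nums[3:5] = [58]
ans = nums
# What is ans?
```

nums starts as [3, 3, 1, 4, 9, 16] (length 6). The slice nums[3:5] covers indices [3, 4] with values [4, 9]. Replacing that slice with [58] (different length) produces [3, 3, 1, 58, 16].

[3, 3, 1, 58, 16]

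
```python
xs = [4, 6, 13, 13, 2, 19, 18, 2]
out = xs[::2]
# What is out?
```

xs has length 8. The slice xs[::2] selects indices [0, 2, 4, 6] (0->4, 2->13, 4->2, 6->18), giving [4, 13, 2, 18].

[4, 13, 2, 18]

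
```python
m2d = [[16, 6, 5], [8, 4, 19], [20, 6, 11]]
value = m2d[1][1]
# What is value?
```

m2d[1] = [8, 4, 19]. Taking column 1 of that row yields 4.

4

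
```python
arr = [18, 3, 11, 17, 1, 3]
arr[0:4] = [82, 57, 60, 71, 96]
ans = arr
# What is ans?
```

arr starts as [18, 3, 11, 17, 1, 3] (length 6). The slice arr[0:4] covers indices [0, 1, 2, 3] with values [18, 3, 11, 17]. Replacing that slice with [82, 57, 60, 71, 96] (different length) produces [82, 57, 60, 71, 96, 1, 3].

[82, 57, 60, 71, 96, 1, 3]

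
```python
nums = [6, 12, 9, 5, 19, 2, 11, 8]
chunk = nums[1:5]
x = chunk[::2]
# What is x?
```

nums has length 8. The slice nums[1:5] selects indices [1, 2, 3, 4] (1->12, 2->9, 3->5, 4->19), giving [12, 9, 5, 19]. So chunk = [12, 9, 5, 19]. chunk has length 4. The slice chunk[::2] selects indices [0, 2] (0->12, 2->5), giving [12, 5].

[12, 5]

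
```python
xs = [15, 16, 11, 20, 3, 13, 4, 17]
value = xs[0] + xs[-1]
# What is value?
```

xs has length 8. xs[0] = 15.
xs has length 8. Negative index -1 maps to positive index 8 + (-1) = 7. xs[7] = 17.
Sum: 15 + 17 = 32.

32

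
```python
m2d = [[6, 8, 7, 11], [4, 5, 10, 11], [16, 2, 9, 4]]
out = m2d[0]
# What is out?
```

m2d has 3 rows. Row 0 is [6, 8, 7, 11].

[6, 8, 7, 11]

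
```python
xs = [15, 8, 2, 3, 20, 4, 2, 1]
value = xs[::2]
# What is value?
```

xs has length 8. The slice xs[::2] selects indices [0, 2, 4, 6] (0->15, 2->2, 4->20, 6->2), giving [15, 2, 20, 2].

[15, 2, 20, 2]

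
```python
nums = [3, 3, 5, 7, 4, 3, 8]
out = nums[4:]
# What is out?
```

nums has length 7. The slice nums[4:] selects indices [4, 5, 6] (4->4, 5->3, 6->8), giving [4, 3, 8].

[4, 3, 8]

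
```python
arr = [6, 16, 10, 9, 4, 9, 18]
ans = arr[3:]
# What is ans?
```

arr has length 7. The slice arr[3:] selects indices [3, 4, 5, 6] (3->9, 4->4, 5->9, 6->18), giving [9, 4, 9, 18].

[9, 4, 9, 18]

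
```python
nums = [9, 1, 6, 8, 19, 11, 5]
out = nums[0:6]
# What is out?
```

nums has length 7. The slice nums[0:6] selects indices [0, 1, 2, 3, 4, 5] (0->9, 1->1, 2->6, 3->8, 4->19, 5->11), giving [9, 1, 6, 8, 19, 11].

[9, 1, 6, 8, 19, 11]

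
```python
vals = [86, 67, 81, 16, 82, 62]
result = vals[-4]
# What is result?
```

vals has length 6. Negative index -4 maps to positive index 6 + (-4) = 2. vals[2] = 81.

81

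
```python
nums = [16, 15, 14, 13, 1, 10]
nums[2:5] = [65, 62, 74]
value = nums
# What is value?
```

nums starts as [16, 15, 14, 13, 1, 10] (length 6). The slice nums[2:5] covers indices [2, 3, 4] with values [14, 13, 1]. Replacing that slice with [65, 62, 74] (same length) produces [16, 15, 65, 62, 74, 10].

[16, 15, 65, 62, 74, 10]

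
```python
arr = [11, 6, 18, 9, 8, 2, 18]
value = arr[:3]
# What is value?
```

arr has length 7. The slice arr[:3] selects indices [0, 1, 2] (0->11, 1->6, 2->18), giving [11, 6, 18].

[11, 6, 18]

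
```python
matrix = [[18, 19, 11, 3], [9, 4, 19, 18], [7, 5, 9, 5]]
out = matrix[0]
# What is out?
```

matrix has 3 rows. Row 0 is [18, 19, 11, 3].

[18, 19, 11, 3]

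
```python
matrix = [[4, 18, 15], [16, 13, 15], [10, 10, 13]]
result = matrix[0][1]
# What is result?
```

matrix[0] = [4, 18, 15]. Taking column 1 of that row yields 18.

18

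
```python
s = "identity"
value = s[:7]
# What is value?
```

s has length 8. The slice s[:7] selects indices [0, 1, 2, 3, 4, 5, 6] (0->'i', 1->'d', 2->'e', 3->'n', 4->'t', 5->'i', 6->'t'), giving 'identit'.

'identit'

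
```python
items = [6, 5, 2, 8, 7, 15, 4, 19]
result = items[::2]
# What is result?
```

items has length 8. The slice items[::2] selects indices [0, 2, 4, 6] (0->6, 2->2, 4->7, 6->4), giving [6, 2, 7, 4].

[6, 2, 7, 4]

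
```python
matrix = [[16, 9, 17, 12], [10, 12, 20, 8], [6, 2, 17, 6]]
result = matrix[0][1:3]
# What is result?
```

matrix[0] = [16, 9, 17, 12]. matrix[0] has length 4. The slice matrix[0][1:3] selects indices [1, 2] (1->9, 2->17), giving [9, 17].

[9, 17]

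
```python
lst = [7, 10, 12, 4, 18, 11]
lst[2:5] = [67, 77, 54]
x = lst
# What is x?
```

lst starts as [7, 10, 12, 4, 18, 11] (length 6). The slice lst[2:5] covers indices [2, 3, 4] with values [12, 4, 18]. Replacing that slice with [67, 77, 54] (same length) produces [7, 10, 67, 77, 54, 11].

[7, 10, 67, 77, 54, 11]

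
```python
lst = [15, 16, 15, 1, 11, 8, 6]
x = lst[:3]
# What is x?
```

lst has length 7. The slice lst[:3] selects indices [0, 1, 2] (0->15, 1->16, 2->15), giving [15, 16, 15].

[15, 16, 15]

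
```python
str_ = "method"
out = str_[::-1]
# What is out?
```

str_ has length 6. The slice str_[::-1] selects indices [5, 4, 3, 2, 1, 0] (5->'d', 4->'o', 3->'h', 2->'t', 1->'e', 0->'m'), giving 'dohtem'.

'dohtem'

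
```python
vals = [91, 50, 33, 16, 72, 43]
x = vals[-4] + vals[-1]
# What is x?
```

vals has length 6. Negative index -4 maps to positive index 6 + (-4) = 2. vals[2] = 33.
vals has length 6. Negative index -1 maps to positive index 6 + (-1) = 5. vals[5] = 43.
Sum: 33 + 43 = 76.

76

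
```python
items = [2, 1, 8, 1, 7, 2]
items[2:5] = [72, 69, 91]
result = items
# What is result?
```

items starts as [2, 1, 8, 1, 7, 2] (length 6). The slice items[2:5] covers indices [2, 3, 4] with values [8, 1, 7]. Replacing that slice with [72, 69, 91] (same length) produces [2, 1, 72, 69, 91, 2].

[2, 1, 72, 69, 91, 2]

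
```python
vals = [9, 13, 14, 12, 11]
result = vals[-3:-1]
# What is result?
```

vals has length 5. The slice vals[-3:-1] selects indices [2, 3] (2->14, 3->12), giving [14, 12].

[14, 12]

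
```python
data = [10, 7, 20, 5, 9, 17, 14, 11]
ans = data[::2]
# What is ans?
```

data has length 8. The slice data[::2] selects indices [0, 2, 4, 6] (0->10, 2->20, 4->9, 6->14), giving [10, 20, 9, 14].

[10, 20, 9, 14]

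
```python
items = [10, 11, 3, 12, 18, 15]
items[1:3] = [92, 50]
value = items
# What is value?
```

items starts as [10, 11, 3, 12, 18, 15] (length 6). The slice items[1:3] covers indices [1, 2] with values [11, 3]. Replacing that slice with [92, 50] (same length) produces [10, 92, 50, 12, 18, 15].

[10, 92, 50, 12, 18, 15]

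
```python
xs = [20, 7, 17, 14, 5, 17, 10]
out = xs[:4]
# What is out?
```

xs has length 7. The slice xs[:4] selects indices [0, 1, 2, 3] (0->20, 1->7, 2->17, 3->14), giving [20, 7, 17, 14].

[20, 7, 17, 14]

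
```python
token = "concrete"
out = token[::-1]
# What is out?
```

token has length 8. The slice token[::-1] selects indices [7, 6, 5, 4, 3, 2, 1, 0] (7->'e', 6->'t', 5->'e', 4->'r', 3->'c', 2->'n', 1->'o', 0->'c'), giving 'etercnoc'.

'etercnoc'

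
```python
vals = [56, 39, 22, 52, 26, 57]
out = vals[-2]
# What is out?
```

vals has length 6. Negative index -2 maps to positive index 6 + (-2) = 4. vals[4] = 26.

26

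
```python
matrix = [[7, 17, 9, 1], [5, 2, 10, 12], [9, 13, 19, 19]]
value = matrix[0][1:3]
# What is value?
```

matrix[0] = [7, 17, 9, 1]. matrix[0] has length 4. The slice matrix[0][1:3] selects indices [1, 2] (1->17, 2->9), giving [17, 9].

[17, 9]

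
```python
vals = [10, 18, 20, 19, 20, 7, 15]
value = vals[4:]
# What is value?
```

vals has length 7. The slice vals[4:] selects indices [4, 5, 6] (4->20, 5->7, 6->15), giving [20, 7, 15].

[20, 7, 15]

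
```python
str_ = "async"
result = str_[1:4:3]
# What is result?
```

str_ has length 5. The slice str_[1:4:3] selects indices [1] (1->'s'), giving 's'.

's'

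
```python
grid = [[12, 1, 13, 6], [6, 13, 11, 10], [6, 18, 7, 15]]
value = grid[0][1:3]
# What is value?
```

grid[0] = [12, 1, 13, 6]. grid[0] has length 4. The slice grid[0][1:3] selects indices [1, 2] (1->1, 2->13), giving [1, 13].

[1, 13]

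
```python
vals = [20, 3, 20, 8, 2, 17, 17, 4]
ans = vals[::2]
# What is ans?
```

vals has length 8. The slice vals[::2] selects indices [0, 2, 4, 6] (0->20, 2->20, 4->2, 6->17), giving [20, 20, 2, 17].

[20, 20, 2, 17]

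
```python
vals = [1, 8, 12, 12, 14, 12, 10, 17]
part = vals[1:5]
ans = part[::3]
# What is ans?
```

vals has length 8. The slice vals[1:5] selects indices [1, 2, 3, 4] (1->8, 2->12, 3->12, 4->14), giving [8, 12, 12, 14]. So part = [8, 12, 12, 14]. part has length 4. The slice part[::3] selects indices [0, 3] (0->8, 3->14), giving [8, 14].

[8, 14]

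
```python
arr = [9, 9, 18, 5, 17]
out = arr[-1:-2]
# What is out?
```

arr has length 5. The slice arr[-1:-2] resolves to an empty index range, so the result is [].

[]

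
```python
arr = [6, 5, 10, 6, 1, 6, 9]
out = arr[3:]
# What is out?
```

arr has length 7. The slice arr[3:] selects indices [3, 4, 5, 6] (3->6, 4->1, 5->6, 6->9), giving [6, 1, 6, 9].

[6, 1, 6, 9]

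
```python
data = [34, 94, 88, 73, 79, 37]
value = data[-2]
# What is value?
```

data has length 6. Negative index -2 maps to positive index 6 + (-2) = 4. data[4] = 79.

79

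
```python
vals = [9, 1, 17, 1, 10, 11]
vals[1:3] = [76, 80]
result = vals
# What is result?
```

vals starts as [9, 1, 17, 1, 10, 11] (length 6). The slice vals[1:3] covers indices [1, 2] with values [1, 17]. Replacing that slice with [76, 80] (same length) produces [9, 76, 80, 1, 10, 11].

[9, 76, 80, 1, 10, 11]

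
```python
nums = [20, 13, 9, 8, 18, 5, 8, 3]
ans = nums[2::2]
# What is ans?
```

nums has length 8. The slice nums[2::2] selects indices [2, 4, 6] (2->9, 4->18, 6->8), giving [9, 18, 8].

[9, 18, 8]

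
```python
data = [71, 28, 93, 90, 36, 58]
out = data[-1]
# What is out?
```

data has length 6. Negative index -1 maps to positive index 6 + (-1) = 5. data[5] = 58.

58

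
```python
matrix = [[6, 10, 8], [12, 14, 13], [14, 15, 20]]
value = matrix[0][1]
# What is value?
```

matrix[0] = [6, 10, 8]. Taking column 1 of that row yields 10.

10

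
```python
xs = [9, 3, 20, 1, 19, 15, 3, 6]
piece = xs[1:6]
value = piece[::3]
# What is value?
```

xs has length 8. The slice xs[1:6] selects indices [1, 2, 3, 4, 5] (1->3, 2->20, 3->1, 4->19, 5->15), giving [3, 20, 1, 19, 15]. So piece = [3, 20, 1, 19, 15]. piece has length 5. The slice piece[::3] selects indices [0, 3] (0->3, 3->19), giving [3, 19].

[3, 19]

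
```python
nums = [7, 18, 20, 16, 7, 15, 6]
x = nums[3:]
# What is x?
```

nums has length 7. The slice nums[3:] selects indices [3, 4, 5, 6] (3->16, 4->7, 5->15, 6->6), giving [16, 7, 15, 6].

[16, 7, 15, 6]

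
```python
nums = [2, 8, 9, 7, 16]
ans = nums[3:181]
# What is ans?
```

nums has length 5. The slice nums[3:181] selects indices [3, 4] (3->7, 4->16), giving [7, 16].

[7, 16]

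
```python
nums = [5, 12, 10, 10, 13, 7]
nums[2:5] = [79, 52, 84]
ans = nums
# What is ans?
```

nums starts as [5, 12, 10, 10, 13, 7] (length 6). The slice nums[2:5] covers indices [2, 3, 4] with values [10, 10, 13]. Replacing that slice with [79, 52, 84] (same length) produces [5, 12, 79, 52, 84, 7].

[5, 12, 79, 52, 84, 7]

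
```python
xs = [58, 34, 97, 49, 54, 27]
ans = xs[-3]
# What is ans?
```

xs has length 6. Negative index -3 maps to positive index 6 + (-3) = 3. xs[3] = 49.

49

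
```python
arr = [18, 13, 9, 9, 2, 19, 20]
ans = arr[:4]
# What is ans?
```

arr has length 7. The slice arr[:4] selects indices [0, 1, 2, 3] (0->18, 1->13, 2->9, 3->9), giving [18, 13, 9, 9].

[18, 13, 9, 9]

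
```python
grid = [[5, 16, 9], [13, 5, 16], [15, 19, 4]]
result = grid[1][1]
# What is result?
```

grid[1] = [13, 5, 16]. Taking column 1 of that row yields 5.

5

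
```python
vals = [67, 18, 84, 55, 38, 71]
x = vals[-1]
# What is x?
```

vals has length 6. Negative index -1 maps to positive index 6 + (-1) = 5. vals[5] = 71.

71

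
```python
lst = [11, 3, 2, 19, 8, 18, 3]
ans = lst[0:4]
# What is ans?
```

lst has length 7. The slice lst[0:4] selects indices [0, 1, 2, 3] (0->11, 1->3, 2->2, 3->19), giving [11, 3, 2, 19].

[11, 3, 2, 19]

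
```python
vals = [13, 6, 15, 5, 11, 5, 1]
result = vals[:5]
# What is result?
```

vals has length 7. The slice vals[:5] selects indices [0, 1, 2, 3, 4] (0->13, 1->6, 2->15, 3->5, 4->11), giving [13, 6, 15, 5, 11].

[13, 6, 15, 5, 11]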